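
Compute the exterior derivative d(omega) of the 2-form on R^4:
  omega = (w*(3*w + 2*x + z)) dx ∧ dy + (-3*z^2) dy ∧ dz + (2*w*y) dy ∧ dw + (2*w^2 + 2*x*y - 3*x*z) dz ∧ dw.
d(omega) = (w) dx ∧ dy ∧ dz + (6*w + 2*x + z) dx ∧ dy ∧ dw + (2*y - 3*z) dx ∧ dz ∧ dw + (2*x) dy ∧ dz ∧ dw

For a 2-form omega = sum_{i<j} g_{ij} dx_i ∧ dx_j, the exterior derivative is
  d(omega) = sum_{i<j} d(g_{ij}) ∧ dx_i ∧ dx_j = sum_{i<j, k} (∂g_{ij}/∂x_k) dx_k ∧ dx_i ∧ dx_j.
Expand each term, using dx_k ∧ dx_i ∧ dx_j = sgn(permutation) dx_{(a)} ∧ dx_{(b)} ∧ dx_{(c)} with (a < b < c) sorted:
  d(w*(3*w + 2*x + z)) includes (∂/∂z)(w*(3*w + 2*x + z)) dz = (w) dz, which multiplied by dx ∧ dy gives (w) dx ∧ dy ∧ dz
  d(w*(3*w + 2*x + z)) includes (∂/∂w)(w*(3*w + 2*x + z)) dw = (6*w + 2*x + z) dw, which multiplied by dx ∧ dy gives (6*w + 2*x + z) dx ∧ dy ∧ dw
  d(2*w^2 + 2*x*y - 3*x*z) includes (∂/∂x)(2*w^2 + 2*x*y - 3*x*z) dx = (2*y - 3*z) dx, which multiplied by dz ∧ dw gives (2*y - 3*z) dx ∧ dz ∧ dw
  d(2*w^2 + 2*x*y - 3*x*z) includes (∂/∂y)(2*w^2 + 2*x*y - 3*x*z) dy = (2*x) dy, which multiplied by dz ∧ dw gives (2*x) dy ∧ dz ∧ dw
Collecting like 3-forms: d(omega) = (w) dx ∧ dy ∧ dz + (6*w + 2*x + z) dx ∧ dy ∧ dw + (2*y - 3*z) dx ∧ dz ∧ dw + (2*x) dy ∧ dz ∧ dw.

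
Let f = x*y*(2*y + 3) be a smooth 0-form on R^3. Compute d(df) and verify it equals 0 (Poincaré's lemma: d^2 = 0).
d(df) = 0

Step 1: df = sum_i (∂f/∂x_i) dx_i = (y*(2*y + 3)) dx + (x*(4*y + 3)) dy + (0) dz.
Step 2: Apply d again. Using the 1-form formula, the coefficient of dx ∧ dy in d(df) is ∂^2 f/∂x ∂y - ∂^2 f/∂y ∂x = (4*y + 3) - (4*y + 3) = 0 (equality of mixed partials for smooth f).
Similarly for dx ∧ dz and dy ∧ dz — all coefficients vanish. So d(df) = 0.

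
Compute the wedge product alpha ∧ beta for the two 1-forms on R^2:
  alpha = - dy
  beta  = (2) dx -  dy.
alpha ∧ beta = (2) dx ∧ dy

Distribute the wedge, using dx_i ∧ dx_j = -dx_j ∧ dx_i and dx_i ∧ dx_i = 0. For each pair (i, j) with i < j, the coefficient of dx_i ∧ dx_j in alpha ∧ beta is (alpha_i * beta_j - alpha_j * beta_i). Collecting: alpha ∧ beta = (2) dx ∧ dy.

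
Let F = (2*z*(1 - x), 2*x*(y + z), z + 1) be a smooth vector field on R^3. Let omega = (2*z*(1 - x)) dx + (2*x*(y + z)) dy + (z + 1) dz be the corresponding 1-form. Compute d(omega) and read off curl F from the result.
d(omega) = (-2*x) dy ∧ dz + (2 - 2*x) dz ∧ dx + (2*y + 2*z) dx ∧ dy; curl F = (-2*x, 2 - 2*x, 2*y + 2*z)

d omega = sum_{i<j} (∂f_j/∂x_i - ∂f_i/∂x_j) dx_i ∧ dx_j. Under the identification (dy ∧ dz, dz ∧ dx, dx ∧ dy) ↔ (e_x, e_y, e_z), the coefficients are exactly the components of curl F. Compute:
  ∂R/∂y - ∂Q/∂z = (0) - (2*x) = -2*x
  ∂P/∂z - ∂R/∂x = (2 - 2*x) - (0) = 2 - 2*x
  ∂Q/∂x - ∂P/∂y = (2*y + 2*z) - (0) = 2*y + 2*z.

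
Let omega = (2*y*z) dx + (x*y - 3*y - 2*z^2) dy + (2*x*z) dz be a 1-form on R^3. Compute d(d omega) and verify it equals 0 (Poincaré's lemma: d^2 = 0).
d(d omega) = 0

Step 1: d omega = sum_{i<j} (∂f_j/∂x_i - ∂f_i/∂x_j) dx_i ∧ dx_j:
  coeff of dx ∧ dy: y - 2*z
  coeff of dx ∧ dz: -2*y + 2*z
  coeff of dy ∧ dz: 4*z
Step 2: Apply d again to each 2-form coefficient. The only possible 3-form in R^3 is dx ∧ dy ∧ dz, with coefficient
  ∂(coeff of dy∧dz)/∂x - ∂(coeff of dx∧dz)/∂y + ∂(coeff of dx∧dy)/∂z
  = ∂/∂x (4*z) - ∂/∂y (-2*y + 2*z) + ∂/∂z (y - 2*z).
Each of these terms simplifies to sums of mixed partials that cancel in pairs. The result is 0 (by equality of mixed partials for smooth functions — Schwarz / Clairaut).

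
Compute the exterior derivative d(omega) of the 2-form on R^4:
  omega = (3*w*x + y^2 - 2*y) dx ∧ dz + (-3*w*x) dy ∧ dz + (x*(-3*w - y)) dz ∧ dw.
d(omega) = (-3*w - 2*y + 2) dx ∧ dy ∧ dz + (-3*w + 3*x - y) dx ∧ dz ∧ dw + (-4*x) dy ∧ dz ∧ dw

For a 2-form omega = sum_{i<j} g_{ij} dx_i ∧ dx_j, the exterior derivative is
  d(omega) = sum_{i<j} d(g_{ij}) ∧ dx_i ∧ dx_j = sum_{i<j, k} (∂g_{ij}/∂x_k) dx_k ∧ dx_i ∧ dx_j.
Expand each term, using dx_k ∧ dx_i ∧ dx_j = sgn(permutation) dx_{(a)} ∧ dx_{(b)} ∧ dx_{(c)} with (a < b < c) sorted:
  d(3*w*x + y^2 - 2*y) includes (∂/∂y)(3*w*x + y^2 - 2*y) dy = (2*y - 2) dy, which multiplied by dx ∧ dz gives (2 - 2*y) dx ∧ dy ∧ dz
  d(3*w*x + y^2 - 2*y) includes (∂/∂w)(3*w*x + y^2 - 2*y) dw = (3*x) dw, which multiplied by dx ∧ dz gives (3*x) dx ∧ dz ∧ dw
  d(-3*w*x) includes (∂/∂x)(-3*w*x) dx = (-3*w) dx, which multiplied by dy ∧ dz gives (-3*w) dx ∧ dy ∧ dz
  d(-3*w*x) includes (∂/∂w)(-3*w*x) dw = (-3*x) dw, which multiplied by dy ∧ dz gives (-3*x) dy ∧ dz ∧ dw
  d(x*(-3*w - y)) includes (∂/∂x)(x*(-3*w - y)) dx = (-3*w - y) dx, which multiplied by dz ∧ dw gives (-3*w - y) dx ∧ dz ∧ dw
  d(x*(-3*w - y)) includes (∂/∂y)(x*(-3*w - y)) dy = (-x) dy, which multiplied by dz ∧ dw gives (-x) dy ∧ dz ∧ dw
Collecting like 3-forms: d(omega) = (-3*w - 2*y + 2) dx ∧ dy ∧ dz + (-3*w + 3*x - y) dx ∧ dz ∧ dw + (-4*x) dy ∧ dz ∧ dw.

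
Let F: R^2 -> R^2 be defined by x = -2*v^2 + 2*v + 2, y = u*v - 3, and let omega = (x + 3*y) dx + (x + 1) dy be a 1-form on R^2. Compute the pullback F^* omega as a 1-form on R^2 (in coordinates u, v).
F^* omega = (v*(-2*v^2 + 2*v + 3)) du + (-14*u*v^2 + 8*u*v + 3*u + 8*v^3 - 12*v^2 + 32*v - 14) dv

Using F^*(f dg) = (f ∘ F) d(g ∘ F), substitute each coordinate x_i by F_i(u, v) in f_i, and replace dx_i by d F_i = (∂F_i/∂u) du + (∂F_i/∂v) dv.
  For the x component: f_1(F) = 3*u*v - 2*v^2 + 2*v - 7; d F_1 = (0) du + (2 - 4*v) dv
  For the y component: f_2(F) = -2*v^2 + 2*v + 3; d F_2 = (v) du + (u) dv
Combining and collecting du, dv coefficients:
  coeff of du: v*(-2*v^2 + 2*v + 3)
  coeff of dv: -14*u*v^2 + 8*u*v + 3*u + 8*v^3 - 12*v^2 + 32*v - 14
F^* omega = (v*(-2*v^2 + 2*v + 3)) du + (-14*u*v^2 + 8*u*v + 3*u + 8*v^3 - 12*v^2 + 32*v - 14) dv.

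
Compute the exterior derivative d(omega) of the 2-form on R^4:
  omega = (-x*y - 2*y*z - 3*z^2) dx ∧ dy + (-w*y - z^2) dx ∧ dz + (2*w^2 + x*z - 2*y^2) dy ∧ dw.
d(omega) = (w - 2*y - 6*z) dx ∧ dy ∧ dz + (-y) dx ∧ dz ∧ dw + (z) dx ∧ dy ∧ dw + (-x) dy ∧ dz ∧ dw

For a 2-form omega = sum_{i<j} g_{ij} dx_i ∧ dx_j, the exterior derivative is
  d(omega) = sum_{i<j} d(g_{ij}) ∧ dx_i ∧ dx_j = sum_{i<j, k} (∂g_{ij}/∂x_k) dx_k ∧ dx_i ∧ dx_j.
Expand each term, using dx_k ∧ dx_i ∧ dx_j = sgn(permutation) dx_{(a)} ∧ dx_{(b)} ∧ dx_{(c)} with (a < b < c) sorted:
  d(-x*y - 2*y*z - 3*z^2) includes (∂/∂z)(-x*y - 2*y*z - 3*z^2) dz = (-2*y - 6*z) dz, which multiplied by dx ∧ dy gives (-2*y - 6*z) dx ∧ dy ∧ dz
  d(-w*y - z^2) includes (∂/∂y)(-w*y - z^2) dy = (-w) dy, which multiplied by dx ∧ dz gives (w) dx ∧ dy ∧ dz
  d(-w*y - z^2) includes (∂/∂w)(-w*y - z^2) dw = (-y) dw, which multiplied by dx ∧ dz gives (-y) dx ∧ dz ∧ dw
  d(2*w^2 + x*z - 2*y^2) includes (∂/∂x)(2*w^2 + x*z - 2*y^2) dx = (z) dx, which multiplied by dy ∧ dw gives (z) dx ∧ dy ∧ dw
  d(2*w^2 + x*z - 2*y^2) includes (∂/∂z)(2*w^2 + x*z - 2*y^2) dz = (x) dz, which multiplied by dy ∧ dw gives (-x) dy ∧ dz ∧ dw
Collecting like 3-forms: d(omega) = (w - 2*y - 6*z) dx ∧ dy ∧ dz + (-y) dx ∧ dz ∧ dw + (z) dx ∧ dy ∧ dw + (-x) dy ∧ dz ∧ dw.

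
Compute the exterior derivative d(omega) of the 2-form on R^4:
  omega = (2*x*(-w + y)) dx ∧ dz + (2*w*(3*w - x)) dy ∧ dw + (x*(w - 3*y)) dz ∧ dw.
d(omega) = (-2*x) dx ∧ dy ∧ dz + (w - 2*x - 3*y) dx ∧ dz ∧ dw + (-2*w) dx ∧ dy ∧ dw + (-3*x) dy ∧ dz ∧ dw

For a 2-form omega = sum_{i<j} g_{ij} dx_i ∧ dx_j, the exterior derivative is
  d(omega) = sum_{i<j} d(g_{ij}) ∧ dx_i ∧ dx_j = sum_{i<j, k} (∂g_{ij}/∂x_k) dx_k ∧ dx_i ∧ dx_j.
Expand each term, using dx_k ∧ dx_i ∧ dx_j = sgn(permutation) dx_{(a)} ∧ dx_{(b)} ∧ dx_{(c)} with (a < b < c) sorted:
  d(2*x*(-w + y)) includes (∂/∂y)(2*x*(-w + y)) dy = (2*x) dy, which multiplied by dx ∧ dz gives (-2*x) dx ∧ dy ∧ dz
  d(2*x*(-w + y)) includes (∂/∂w)(2*x*(-w + y)) dw = (-2*x) dw, which multiplied by dx ∧ dz gives (-2*x) dx ∧ dz ∧ dw
  d(2*w*(3*w - x)) includes (∂/∂x)(2*w*(3*w - x)) dx = (-2*w) dx, which multiplied by dy ∧ dw gives (-2*w) dx ∧ dy ∧ dw
  d(x*(w - 3*y)) includes (∂/∂x)(x*(w - 3*y)) dx = (w - 3*y) dx, which multiplied by dz ∧ dw gives (w - 3*y) dx ∧ dz ∧ dw
  d(x*(w - 3*y)) includes (∂/∂y)(x*(w - 3*y)) dy = (-3*x) dy, which multiplied by dz ∧ dw gives (-3*x) dy ∧ dz ∧ dw
Collecting like 3-forms: d(omega) = (-2*x) dx ∧ dy ∧ dz + (w - 2*x - 3*y) dx ∧ dz ∧ dw + (-2*w) dx ∧ dy ∧ dw + (-3*x) dy ∧ dz ∧ dw.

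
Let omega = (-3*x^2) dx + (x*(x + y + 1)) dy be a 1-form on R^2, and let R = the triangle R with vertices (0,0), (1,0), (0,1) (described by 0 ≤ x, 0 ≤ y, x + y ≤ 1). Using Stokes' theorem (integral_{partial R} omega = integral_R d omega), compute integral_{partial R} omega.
integral_(partial R) omega = 1

Stokes: integral_partial_R omega = integral_R d omega with d omega = (∂Q/∂x - ∂P/∂y) dx ∧ dy.
  ∂Q/∂x = 2*x + y + 1
  ∂P/∂y = 0
  integrand = ∂Q/∂x - ∂P/∂y = 2*x + y + 1.
Integrating over R: integral_0^1 integral_0^{1-x} (2*x + y + 1) dy dx = 1.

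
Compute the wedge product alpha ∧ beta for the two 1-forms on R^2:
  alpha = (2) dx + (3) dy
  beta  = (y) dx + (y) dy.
alpha ∧ beta = (-y) dx ∧ dy

Distribute the wedge, using dx_i ∧ dx_j = -dx_j ∧ dx_i and dx_i ∧ dx_i = 0. For each pair (i, j) with i < j, the coefficient of dx_i ∧ dx_j in alpha ∧ beta is (alpha_i * beta_j - alpha_j * beta_i). Collecting: alpha ∧ beta = (-y) dx ∧ dy.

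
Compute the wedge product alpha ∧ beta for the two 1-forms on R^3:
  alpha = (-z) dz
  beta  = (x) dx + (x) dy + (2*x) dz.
alpha ∧ beta = (x*z) dx ∧ dz + (x*z) dy ∧ dz

Distribute the wedge, using dx_i ∧ dx_j = -dx_j ∧ dx_i and dx_i ∧ dx_i = 0. For each pair (i, j) with i < j, the coefficient of dx_i ∧ dx_j in alpha ∧ beta is (alpha_i * beta_j - alpha_j * beta_i). Collecting: alpha ∧ beta = (x*z) dx ∧ dz + (x*z) dy ∧ dz.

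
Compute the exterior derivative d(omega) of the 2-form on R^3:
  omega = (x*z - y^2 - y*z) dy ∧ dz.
d(omega) = (z) dx ∧ dy ∧ dz

For a 2-form omega = sum_{i<j} g_{ij} dx_i ∧ dx_j, the exterior derivative is
  d(omega) = sum_{i<j} d(g_{ij}) ∧ dx_i ∧ dx_j = sum_{i<j, k} (∂g_{ij}/∂x_k) dx_k ∧ dx_i ∧ dx_j.
Expand each term, using dx_k ∧ dx_i ∧ dx_j = sgn(permutation) dx_{(a)} ∧ dx_{(b)} ∧ dx_{(c)} with (a < b < c) sorted:
  d(x*z - y^2 - y*z) includes (∂/∂x)(x*z - y^2 - y*z) dx = (z) dx, which multiplied by dy ∧ dz gives (z) dx ∧ dy ∧ dz
Collecting like 3-forms: d(omega) = (z) dx ∧ dy ∧ dz.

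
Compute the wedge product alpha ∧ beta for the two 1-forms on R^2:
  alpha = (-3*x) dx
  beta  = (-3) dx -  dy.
alpha ∧ beta = (3*x) dx ∧ dy

Distribute the wedge, using dx_i ∧ dx_j = -dx_j ∧ dx_i and dx_i ∧ dx_i = 0. For each pair (i, j) with i < j, the coefficient of dx_i ∧ dx_j in alpha ∧ beta is (alpha_i * beta_j - alpha_j * beta_i). Collecting: alpha ∧ beta = (3*x) dx ∧ dy.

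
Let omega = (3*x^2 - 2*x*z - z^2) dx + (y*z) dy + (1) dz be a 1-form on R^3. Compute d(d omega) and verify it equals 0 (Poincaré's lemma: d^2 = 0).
d(d omega) = 0

Step 1: d omega = sum_{i<j} (∂f_j/∂x_i - ∂f_i/∂x_j) dx_i ∧ dx_j:
  coeff of dx ∧ dy: 0
  coeff of dx ∧ dz: 2*x + 2*z
  coeff of dy ∧ dz: -y
Step 2: Apply d again to each 2-form coefficient. The only possible 3-form in R^3 is dx ∧ dy ∧ dz, with coefficient
  ∂(coeff of dy∧dz)/∂x - ∂(coeff of dx∧dz)/∂y + ∂(coeff of dx∧dy)/∂z
  = ∂/∂x (-y) - ∂/∂y (2*x + 2*z) + ∂/∂z (0).
Each of these terms simplifies to sums of mixed partials that cancel in pairs. The result is 0 (by equality of mixed partials for smooth functions — Schwarz / Clairaut).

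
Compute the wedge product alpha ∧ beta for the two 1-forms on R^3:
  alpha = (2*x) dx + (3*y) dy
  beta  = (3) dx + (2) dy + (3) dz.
alpha ∧ beta = (4*x - 9*y) dx ∧ dy + (6*x) dx ∧ dz + (9*y) dy ∧ dz

Distribute the wedge, using dx_i ∧ dx_j = -dx_j ∧ dx_i and dx_i ∧ dx_i = 0. For each pair (i, j) with i < j, the coefficient of dx_i ∧ dx_j in alpha ∧ beta is (alpha_i * beta_j - alpha_j * beta_i). Collecting: alpha ∧ beta = (4*x - 9*y) dx ∧ dy + (6*x) dx ∧ dz + (9*y) dy ∧ dz.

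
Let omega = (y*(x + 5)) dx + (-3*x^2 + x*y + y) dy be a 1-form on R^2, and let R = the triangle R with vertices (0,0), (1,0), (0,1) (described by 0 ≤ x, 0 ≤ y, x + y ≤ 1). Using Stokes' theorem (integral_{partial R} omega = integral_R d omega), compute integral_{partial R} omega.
integral_(partial R) omega = -7/2

Stokes: integral_partial_R omega = integral_R d omega with d omega = (∂Q/∂x - ∂P/∂y) dx ∧ dy.
  ∂Q/∂x = -6*x + y
  ∂P/∂y = x + 5
  integrand = ∂Q/∂x - ∂P/∂y = -7*x + y - 5.
Integrating over R: integral_0^1 integral_0^{1-x} (-7*x + y - 5) dy dx = -7/2.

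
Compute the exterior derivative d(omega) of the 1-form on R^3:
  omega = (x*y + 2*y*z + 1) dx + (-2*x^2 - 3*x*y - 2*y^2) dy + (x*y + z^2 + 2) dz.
d(omega) = (-5*x - 3*y - 2*z) dx ∧ dy + (-y) dx ∧ dz + (x) dy ∧ dz

For a 1-form omega = sum_i f_i dx_i, the exterior derivative is
  d(omega) = sum_{i < j} (∂f_j/∂x_i - ∂f_i/∂x_j) dx_i ∧ dx_j.
  coefficient of dx ∧ dy: ∂f_2/∂x - ∂f_1/∂y = ∂(-2*x^2 - 3*x*y - 2*y^2)/∂x - ∂(x*y + 2*y*z + 1)/∂y = -5*x - 3*y - 2*z
  coefficient of dx ∧ dz: ∂f_3/∂x - ∂f_1/∂z = ∂(x*y + z^2 + 2)/∂x - ∂(x*y + 2*y*z + 1)/∂z = -y
  coefficient of dy ∧ dz: ∂f_3/∂y - ∂f_2/∂z = ∂(x*y + z^2 + 2)/∂y - ∂(-2*x^2 - 3*x*y - 2*y^2)/∂z = x
Assembling: d(omega) = (-5*x - 3*y - 2*z) dx ∧ dy + (-y) dx ∧ dz + (x) dy ∧ dz.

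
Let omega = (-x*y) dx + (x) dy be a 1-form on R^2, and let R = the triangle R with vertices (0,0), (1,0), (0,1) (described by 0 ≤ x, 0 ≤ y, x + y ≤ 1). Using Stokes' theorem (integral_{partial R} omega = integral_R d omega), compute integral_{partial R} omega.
integral_(partial R) omega = 2/3

Stokes: integral_partial_R omega = integral_R d omega with d omega = (∂Q/∂x - ∂P/∂y) dx ∧ dy.
  ∂Q/∂x = 1
  ∂P/∂y = -x
  integrand = ∂Q/∂x - ∂P/∂y = x + 1.
Integrating over R: integral_0^1 integral_0^{1-x} (x + 1) dy dx = 2/3.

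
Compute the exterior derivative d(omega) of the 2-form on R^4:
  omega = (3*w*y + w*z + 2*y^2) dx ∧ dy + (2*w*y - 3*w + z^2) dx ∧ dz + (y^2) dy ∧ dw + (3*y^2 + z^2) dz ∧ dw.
d(omega) = (-w) dx ∧ dy ∧ dz + (3*y + z) dx ∧ dy ∧ dw + (2*y - 3) dx ∧ dz ∧ dw + (6*y) dy ∧ dz ∧ dw

For a 2-form omega = sum_{i<j} g_{ij} dx_i ∧ dx_j, the exterior derivative is
  d(omega) = sum_{i<j} d(g_{ij}) ∧ dx_i ∧ dx_j = sum_{i<j, k} (∂g_{ij}/∂x_k) dx_k ∧ dx_i ∧ dx_j.
Expand each term, using dx_k ∧ dx_i ∧ dx_j = sgn(permutation) dx_{(a)} ∧ dx_{(b)} ∧ dx_{(c)} with (a < b < c) sorted:
  d(3*w*y + w*z + 2*y^2) includes (∂/∂z)(3*w*y + w*z + 2*y^2) dz = (w) dz, which multiplied by dx ∧ dy gives (w) dx ∧ dy ∧ dz
  d(3*w*y + w*z + 2*y^2) includes (∂/∂w)(3*w*y + w*z + 2*y^2) dw = (3*y + z) dw, which multiplied by dx ∧ dy gives (3*y + z) dx ∧ dy ∧ dw
  d(2*w*y - 3*w + z^2) includes (∂/∂y)(2*w*y - 3*w + z^2) dy = (2*w) dy, which multiplied by dx ∧ dz gives (-2*w) dx ∧ dy ∧ dz
  d(2*w*y - 3*w + z^2) includes (∂/∂w)(2*w*y - 3*w + z^2) dw = (2*y - 3) dw, which multiplied by dx ∧ dz gives (2*y - 3) dx ∧ dz ∧ dw
  d(3*y^2 + z^2) includes (∂/∂y)(3*y^2 + z^2) dy = (6*y) dy, which multiplied by dz ∧ dw gives (6*y) dy ∧ dz ∧ dw
Collecting like 3-forms: d(omega) = (-w) dx ∧ dy ∧ dz + (3*y + z) dx ∧ dy ∧ dw + (2*y - 3) dx ∧ dz ∧ dw + (6*y) dy ∧ dz ∧ dw.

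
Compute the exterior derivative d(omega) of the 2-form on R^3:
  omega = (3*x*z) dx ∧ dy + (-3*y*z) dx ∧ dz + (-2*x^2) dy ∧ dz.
d(omega) = (-x + 3*z) dx ∧ dy ∧ dz

For a 2-form omega = sum_{i<j} g_{ij} dx_i ∧ dx_j, the exterior derivative is
  d(omega) = sum_{i<j} d(g_{ij}) ∧ dx_i ∧ dx_j = sum_{i<j, k} (∂g_{ij}/∂x_k) dx_k ∧ dx_i ∧ dx_j.
Expand each term, using dx_k ∧ dx_i ∧ dx_j = sgn(permutation) dx_{(a)} ∧ dx_{(b)} ∧ dx_{(c)} with (a < b < c) sorted:
  d(3*x*z) includes (∂/∂z)(3*x*z) dz = (3*x) dz, which multiplied by dx ∧ dy gives (3*x) dx ∧ dy ∧ dz
  d(-3*y*z) includes (∂/∂y)(-3*y*z) dy = (-3*z) dy, which multiplied by dx ∧ dz gives (3*z) dx ∧ dy ∧ dz
  d(-2*x^2) includes (∂/∂x)(-2*x^2) dx = (-4*x) dx, which multiplied by dy ∧ dz gives (-4*x) dx ∧ dy ∧ dz
Collecting like 3-forms: d(omega) = (-x + 3*z) dx ∧ dy ∧ dz.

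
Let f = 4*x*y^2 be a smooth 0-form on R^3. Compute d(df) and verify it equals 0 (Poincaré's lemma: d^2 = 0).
d(df) = 0

Step 1: df = sum_i (∂f/∂x_i) dx_i = (4*y^2) dx + (8*x*y) dy + (0) dz.
Step 2: Apply d again. Using the 1-form formula, the coefficient of dx ∧ dy in d(df) is ∂^2 f/∂x ∂y - ∂^2 f/∂y ∂x = (8*y) - (8*y) = 0 (equality of mixed partials for smooth f).
Similarly for dx ∧ dz and dy ∧ dz — all coefficients vanish. So d(df) = 0.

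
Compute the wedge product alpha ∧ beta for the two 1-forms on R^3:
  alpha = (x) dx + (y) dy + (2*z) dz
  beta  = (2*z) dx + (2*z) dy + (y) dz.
alpha ∧ beta = (2*z*(x - y)) dx ∧ dy + (x*y - 4*z^2) dx ∧ dz + (y^2 - 4*z^2) dy ∧ dz

Distribute the wedge, using dx_i ∧ dx_j = -dx_j ∧ dx_i and dx_i ∧ dx_i = 0. For each pair (i, j) with i < j, the coefficient of dx_i ∧ dx_j in alpha ∧ beta is (alpha_i * beta_j - alpha_j * beta_i). Collecting: alpha ∧ beta = (2*z*(x - y)) dx ∧ dy + (x*y - 4*z^2) dx ∧ dz + (y^2 - 4*z^2) dy ∧ dz.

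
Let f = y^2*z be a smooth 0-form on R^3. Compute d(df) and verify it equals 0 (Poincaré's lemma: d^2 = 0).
d(df) = 0

Step 1: df = sum_i (∂f/∂x_i) dx_i = (0) dx + (2*y*z) dy + (y^2) dz.
Step 2: Apply d again. Using the 1-form formula, the coefficient of dx ∧ dy in d(df) is ∂^2 f/∂x ∂y - ∂^2 f/∂y ∂x = (0) - (0) = 0 (equality of mixed partials for smooth f).
Similarly for dx ∧ dz and dy ∧ dz — all coefficients vanish. So d(df) = 0.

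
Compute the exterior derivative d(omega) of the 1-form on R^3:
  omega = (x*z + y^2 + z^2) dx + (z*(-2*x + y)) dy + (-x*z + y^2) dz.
d(omega) = (-2*y - 2*z) dx ∧ dy + (-x - 3*z) dx ∧ dz + (2*x + y) dy ∧ dz

For a 1-form omega = sum_i f_i dx_i, the exterior derivative is
  d(omega) = sum_{i < j} (∂f_j/∂x_i - ∂f_i/∂x_j) dx_i ∧ dx_j.
  coefficient of dx ∧ dy: ∂f_2/∂x - ∂f_1/∂y = ∂(z*(-2*x + y))/∂x - ∂(x*z + y^2 + z^2)/∂y = -2*y - 2*z
  coefficient of dx ∧ dz: ∂f_3/∂x - ∂f_1/∂z = ∂(-x*z + y^2)/∂x - ∂(x*z + y^2 + z^2)/∂z = -x - 3*z
  coefficient of dy ∧ dz: ∂f_3/∂y - ∂f_2/∂z = ∂(-x*z + y^2)/∂y - ∂(z*(-2*x + y))/∂z = 2*x + y
Assembling: d(omega) = (-2*y - 2*z) dx ∧ dy + (-x - 3*z) dx ∧ dz + (2*x + y) dy ∧ dz.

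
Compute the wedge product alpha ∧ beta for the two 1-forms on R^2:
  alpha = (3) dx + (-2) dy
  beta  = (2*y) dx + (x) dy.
alpha ∧ beta = (3*x + 4*y) dx ∧ dy

Distribute the wedge, using dx_i ∧ dx_j = -dx_j ∧ dx_i and dx_i ∧ dx_i = 0. For each pair (i, j) with i < j, the coefficient of dx_i ∧ dx_j in alpha ∧ beta is (alpha_i * beta_j - alpha_j * beta_i). Collecting: alpha ∧ beta = (3*x + 4*y) dx ∧ dy.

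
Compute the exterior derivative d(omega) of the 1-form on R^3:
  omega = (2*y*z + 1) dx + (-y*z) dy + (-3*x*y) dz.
d(omega) = (-2*z) dx ∧ dy + (-5*y) dx ∧ dz + (-3*x + y) dy ∧ dz

For a 1-form omega = sum_i f_i dx_i, the exterior derivative is
  d(omega) = sum_{i < j} (∂f_j/∂x_i - ∂f_i/∂x_j) dx_i ∧ dx_j.
  coefficient of dx ∧ dy: ∂f_2/∂x - ∂f_1/∂y = ∂(-y*z)/∂x - ∂(2*y*z + 1)/∂y = -2*z
  coefficient of dx ∧ dz: ∂f_3/∂x - ∂f_1/∂z = ∂(-3*x*y)/∂x - ∂(2*y*z + 1)/∂z = -5*y
  coefficient of dy ∧ dz: ∂f_3/∂y - ∂f_2/∂z = ∂(-3*x*y)/∂y - ∂(-y*z)/∂z = -3*x + y
Assembling: d(omega) = (-2*z) dx ∧ dy + (-5*y) dx ∧ dz + (-3*x + y) dy ∧ dz.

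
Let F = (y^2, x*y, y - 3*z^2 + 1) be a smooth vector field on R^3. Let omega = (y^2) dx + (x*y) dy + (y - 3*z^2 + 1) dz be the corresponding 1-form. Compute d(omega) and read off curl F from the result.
d(omega) = (1) dy ∧ dz + (0) dz ∧ dx + (-y) dx ∧ dy; curl F = (1, 0, -y)

d omega = sum_{i<j} (∂f_j/∂x_i - ∂f_i/∂x_j) dx_i ∧ dx_j. Under the identification (dy ∧ dz, dz ∧ dx, dx ∧ dy) ↔ (e_x, e_y, e_z), the coefficients are exactly the components of curl F. Compute:
  ∂R/∂y - ∂Q/∂z = (1) - (0) = 1
  ∂P/∂z - ∂R/∂x = (0) - (0) = 0
  ∂Q/∂x - ∂P/∂y = (y) - (2*y) = -y.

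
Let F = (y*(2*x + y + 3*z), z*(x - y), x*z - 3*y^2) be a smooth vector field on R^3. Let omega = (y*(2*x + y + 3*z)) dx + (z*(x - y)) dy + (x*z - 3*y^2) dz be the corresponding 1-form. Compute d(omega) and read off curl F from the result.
d(omega) = (-x - 5*y) dy ∧ dz + (3*y - z) dz ∧ dx + (-2*x - 2*y - 2*z) dx ∧ dy; curl F = (-x - 5*y, 3*y - z, -2*x - 2*y - 2*z)

d omega = sum_{i<j} (∂f_j/∂x_i - ∂f_i/∂x_j) dx_i ∧ dx_j. Under the identification (dy ∧ dz, dz ∧ dx, dx ∧ dy) ↔ (e_x, e_y, e_z), the coefficients are exactly the components of curl F. Compute:
  ∂R/∂y - ∂Q/∂z = (-6*y) - (x - y) = -x - 5*y
  ∂P/∂z - ∂R/∂x = (3*y) - (z) = 3*y - z
  ∂Q/∂x - ∂P/∂y = (z) - (2*x + 2*y + 3*z) = -2*x - 2*y - 2*z.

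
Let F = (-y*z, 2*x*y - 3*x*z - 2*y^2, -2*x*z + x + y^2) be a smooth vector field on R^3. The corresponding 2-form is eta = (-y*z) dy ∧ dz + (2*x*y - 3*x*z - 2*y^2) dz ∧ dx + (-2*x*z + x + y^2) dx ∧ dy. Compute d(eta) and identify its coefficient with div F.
d(eta) = (-4*y) dx ∧ dy ∧ dz; div F = -4*y

For a 2-form in R^3 of the form above, applying d gives a 3-form with coefficient ∂P/∂x + ∂Q/∂y + ∂R/∂z:
  ∂P/∂x = 0
  ∂Q/∂y = 2*x - 4*y
  ∂R/∂z = -2*x
Sum = -4*y, which is exactly div F.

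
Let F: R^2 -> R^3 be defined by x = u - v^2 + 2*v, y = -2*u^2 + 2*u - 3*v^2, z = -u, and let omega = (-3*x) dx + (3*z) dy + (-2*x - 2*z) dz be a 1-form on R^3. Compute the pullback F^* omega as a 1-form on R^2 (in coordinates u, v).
F^* omega = (12*u^2 - 9*u + v^2 - 2*v) du + (24*u*v - 6*u - 6*v^3 + 18*v^2 - 12*v) dv

Using F^*(f dg) = (f ∘ F) d(g ∘ F), substitute each coordinate x_i by F_i(u, v) in f_i, and replace dx_i by d F_i = (∂F_i/∂u) du + (∂F_i/∂v) dv.
  For the x component: f_1(F) = -3*u + 3*v^2 - 6*v; d F_1 = (1) du + (2 - 2*v) dv
  For the y component: f_2(F) = -3*u; d F_2 = (2 - 4*u) du + (-6*v) dv
  For the z component: f_3(F) = 2*v*(v - 2); d F_3 = (-1) du + (0) dv
Combining and collecting du, dv coefficients:
  coeff of du: 12*u^2 - 9*u + v^2 - 2*v
  coeff of dv: 24*u*v - 6*u - 6*v^3 + 18*v^2 - 12*v
F^* omega = (12*u^2 - 9*u + v^2 - 2*v) du + (24*u*v - 6*u - 6*v^3 + 18*v^2 - 12*v) dv.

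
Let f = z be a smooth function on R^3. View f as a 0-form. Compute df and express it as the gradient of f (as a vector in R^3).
df = (0) dx + (0) dy + (1) dz; grad f = (0, 0, 1)

For a 0-form f, d f = (∂f/∂x) dx + (∂f/∂y) dy + (∂f/∂z) dz. The components of the vector representation are exactly the entries of grad f in Cartesian coordinates:
  ∂f/∂x = 0
  ∂f/∂y = 0
  ∂f/∂z = 1.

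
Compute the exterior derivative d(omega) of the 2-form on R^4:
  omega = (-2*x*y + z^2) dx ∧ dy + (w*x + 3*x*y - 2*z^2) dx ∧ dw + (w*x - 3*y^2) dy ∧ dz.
d(omega) = (w + 2*z) dx ∧ dy ∧ dz + (-3*x) dx ∧ dy ∧ dw + (4*z) dx ∧ dz ∧ dw + (x) dy ∧ dz ∧ dw

For a 2-form omega = sum_{i<j} g_{ij} dx_i ∧ dx_j, the exterior derivative is
  d(omega) = sum_{i<j} d(g_{ij}) ∧ dx_i ∧ dx_j = sum_{i<j, k} (∂g_{ij}/∂x_k) dx_k ∧ dx_i ∧ dx_j.
Expand each term, using dx_k ∧ dx_i ∧ dx_j = sgn(permutation) dx_{(a)} ∧ dx_{(b)} ∧ dx_{(c)} with (a < b < c) sorted:
  d(-2*x*y + z^2) includes (∂/∂z)(-2*x*y + z^2) dz = (2*z) dz, which multiplied by dx ∧ dy gives (2*z) dx ∧ dy ∧ dz
  d(w*x + 3*x*y - 2*z^2) includes (∂/∂y)(w*x + 3*x*y - 2*z^2) dy = (3*x) dy, which multiplied by dx ∧ dw gives (-3*x) dx ∧ dy ∧ dw
  d(w*x + 3*x*y - 2*z^2) includes (∂/∂z)(w*x + 3*x*y - 2*z^2) dz = (-4*z) dz, which multiplied by dx ∧ dw gives (4*z) dx ∧ dz ∧ dw
  d(w*x - 3*y^2) includes (∂/∂x)(w*x - 3*y^2) dx = (w) dx, which multiplied by dy ∧ dz gives (w) dx ∧ dy ∧ dz
  d(w*x - 3*y^2) includes (∂/∂w)(w*x - 3*y^2) dw = (x) dw, which multiplied by dy ∧ dz gives (x) dy ∧ dz ∧ dw
Collecting like 3-forms: d(omega) = (w + 2*z) dx ∧ dy ∧ dz + (-3*x) dx ∧ dy ∧ dw + (4*z) dx ∧ dz ∧ dw + (x) dy ∧ dz ∧ dw.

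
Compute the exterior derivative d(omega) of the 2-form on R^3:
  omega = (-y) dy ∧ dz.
d(omega) = 0

For a 2-form omega = sum_{i<j} g_{ij} dx_i ∧ dx_j, the exterior derivative is
  d(omega) = sum_{i<j} d(g_{ij}) ∧ dx_i ∧ dx_j = sum_{i<j, k} (∂g_{ij}/∂x_k) dx_k ∧ dx_i ∧ dx_j.
Expand each term, using dx_k ∧ dx_i ∧ dx_j = sgn(permutation) dx_{(a)} ∧ dx_{(b)} ∧ dx_{(c)} with (a < b < c) sorted:

Collecting like 3-forms: d(omega) = 0.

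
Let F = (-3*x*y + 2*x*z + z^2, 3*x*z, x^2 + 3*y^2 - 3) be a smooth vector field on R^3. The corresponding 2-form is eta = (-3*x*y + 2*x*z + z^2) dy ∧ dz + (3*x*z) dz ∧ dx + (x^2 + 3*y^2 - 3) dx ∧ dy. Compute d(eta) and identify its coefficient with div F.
d(eta) = (-3*y + 2*z) dx ∧ dy ∧ dz; div F = -3*y + 2*z

For a 2-form in R^3 of the form above, applying d gives a 3-form with coefficient ∂P/∂x + ∂Q/∂y + ∂R/∂z:
  ∂P/∂x = -3*y + 2*z
  ∂Q/∂y = 0
  ∂R/∂z = 0
Sum = -3*y + 2*z, which is exactly div F.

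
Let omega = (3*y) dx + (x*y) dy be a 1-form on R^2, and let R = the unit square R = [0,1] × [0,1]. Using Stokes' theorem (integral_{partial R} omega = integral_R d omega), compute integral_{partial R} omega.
integral_(partial R) omega = -5/2

Stokes: integral_partial_R omega = integral_R d omega with d omega = (∂Q/∂x - ∂P/∂y) dx ∧ dy.
  ∂Q/∂x = y
  ∂P/∂y = 3
  integrand = ∂Q/∂x - ∂P/∂y = y - 3.
Integrating over R: integral_0^1 integral_0^1 (y - 3) dx dy = -5/2.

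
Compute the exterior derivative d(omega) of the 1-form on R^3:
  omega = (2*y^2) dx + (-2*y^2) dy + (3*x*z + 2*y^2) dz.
d(omega) = (-4*y) dx ∧ dy + (3*z) dx ∧ dz + (4*y) dy ∧ dz

For a 1-form omega = sum_i f_i dx_i, the exterior derivative is
  d(omega) = sum_{i < j} (∂f_j/∂x_i - ∂f_i/∂x_j) dx_i ∧ dx_j.
  coefficient of dx ∧ dy: ∂f_2/∂x - ∂f_1/∂y = ∂(-2*y^2)/∂x - ∂(2*y^2)/∂y = -4*y
  coefficient of dx ∧ dz: ∂f_3/∂x - ∂f_1/∂z = ∂(3*x*z + 2*y^2)/∂x - ∂(2*y^2)/∂z = 3*z
  coefficient of dy ∧ dz: ∂f_3/∂y - ∂f_2/∂z = ∂(3*x*z + 2*y^2)/∂y - ∂(-2*y^2)/∂z = 4*y
Assembling: d(omega) = (-4*y) dx ∧ dy + (3*z) dx ∧ dz + (4*y) dy ∧ dz.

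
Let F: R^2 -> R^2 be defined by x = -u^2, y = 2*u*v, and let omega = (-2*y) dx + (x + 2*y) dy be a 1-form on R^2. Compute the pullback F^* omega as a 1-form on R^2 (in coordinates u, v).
F^* omega = (2*u*v*(3*u + 4*v)) du + (2*u^2*(-u + 4*v)) dv

Using F^*(f dg) = (f ∘ F) d(g ∘ F), substitute each coordinate x_i by F_i(u, v) in f_i, and replace dx_i by d F_i = (∂F_i/∂u) du + (∂F_i/∂v) dv.
  For the x component: f_1(F) = -4*u*v; d F_1 = (-2*u) du + (0) dv
  For the y component: f_2(F) = u*(-u + 4*v); d F_2 = (2*v) du + (2*u) dv
Combining and collecting du, dv coefficients:
  coeff of du: 2*u*v*(3*u + 4*v)
  coeff of dv: 2*u^2*(-u + 4*v)
F^* omega = (2*u*v*(3*u + 4*v)) du + (2*u^2*(-u + 4*v)) dv.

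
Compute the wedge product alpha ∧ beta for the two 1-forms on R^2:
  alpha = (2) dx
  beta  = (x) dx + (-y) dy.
alpha ∧ beta = (-2*y) dx ∧ dy

Distribute the wedge, using dx_i ∧ dx_j = -dx_j ∧ dx_i and dx_i ∧ dx_i = 0. For each pair (i, j) with i < j, the coefficient of dx_i ∧ dx_j in alpha ∧ beta is (alpha_i * beta_j - alpha_j * beta_i). Collecting: alpha ∧ beta = (-2*y) dx ∧ dy.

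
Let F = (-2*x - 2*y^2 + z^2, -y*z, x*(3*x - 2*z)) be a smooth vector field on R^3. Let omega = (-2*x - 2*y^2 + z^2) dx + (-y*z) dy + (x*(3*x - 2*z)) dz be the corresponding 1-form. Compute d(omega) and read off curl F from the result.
d(omega) = (y) dy ∧ dz + (-6*x + 4*z) dz ∧ dx + (4*y) dx ∧ dy; curl F = (y, -6*x + 4*z, 4*y)

d omega = sum_{i<j} (∂f_j/∂x_i - ∂f_i/∂x_j) dx_i ∧ dx_j. Under the identification (dy ∧ dz, dz ∧ dx, dx ∧ dy) ↔ (e_x, e_y, e_z), the coefficients are exactly the components of curl F. Compute:
  ∂R/∂y - ∂Q/∂z = (0) - (-y) = y
  ∂P/∂z - ∂R/∂x = (2*z) - (6*x - 2*z) = -6*x + 4*z
  ∂Q/∂x - ∂P/∂y = (0) - (-4*y) = 4*y.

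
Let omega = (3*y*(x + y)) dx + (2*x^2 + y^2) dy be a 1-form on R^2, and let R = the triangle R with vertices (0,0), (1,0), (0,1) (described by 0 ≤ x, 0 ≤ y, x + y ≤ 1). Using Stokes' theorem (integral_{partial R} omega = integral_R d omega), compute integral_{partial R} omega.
integral_(partial R) omega = -5/6

Stokes: integral_partial_R omega = integral_R d omega with d omega = (∂Q/∂x - ∂P/∂y) dx ∧ dy.
  ∂Q/∂x = 4*x
  ∂P/∂y = 3*x + 6*y
  integrand = ∂Q/∂x - ∂P/∂y = x - 6*y.
Integrating over R: integral_0^1 integral_0^{1-x} (x - 6*y) dy dx = -5/6.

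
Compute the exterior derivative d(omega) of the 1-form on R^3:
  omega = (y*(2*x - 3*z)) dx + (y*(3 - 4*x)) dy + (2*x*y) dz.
d(omega) = (-2*x - 4*y + 3*z) dx ∧ dy + (5*y) dx ∧ dz + (2*x) dy ∧ dz

For a 1-form omega = sum_i f_i dx_i, the exterior derivative is
  d(omega) = sum_{i < j} (∂f_j/∂x_i - ∂f_i/∂x_j) dx_i ∧ dx_j.
  coefficient of dx ∧ dy: ∂f_2/∂x - ∂f_1/∂y = ∂(y*(3 - 4*x))/∂x - ∂(y*(2*x - 3*z))/∂y = -2*x - 4*y + 3*z
  coefficient of dx ∧ dz: ∂f_3/∂x - ∂f_1/∂z = ∂(2*x*y)/∂x - ∂(y*(2*x - 3*z))/∂z = 5*y
  coefficient of dy ∧ dz: ∂f_3/∂y - ∂f_2/∂z = ∂(2*x*y)/∂y - ∂(y*(3 - 4*x))/∂z = 2*x
Assembling: d(omega) = (-2*x - 4*y + 3*z) dx ∧ dy + (5*y) dx ∧ dz + (2*x) dy ∧ dz.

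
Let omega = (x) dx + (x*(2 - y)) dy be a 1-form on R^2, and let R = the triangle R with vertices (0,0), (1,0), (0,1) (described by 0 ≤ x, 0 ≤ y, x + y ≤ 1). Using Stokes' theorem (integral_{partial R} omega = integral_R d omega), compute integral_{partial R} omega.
integral_(partial R) omega = 5/6

Stokes: integral_partial_R omega = integral_R d omega with d omega = (∂Q/∂x - ∂P/∂y) dx ∧ dy.
  ∂Q/∂x = 2 - y
  ∂P/∂y = 0
  integrand = ∂Q/∂x - ∂P/∂y = 2 - y.
Integrating over R: integral_0^1 integral_0^{1-x} (2 - y) dy dx = 5/6.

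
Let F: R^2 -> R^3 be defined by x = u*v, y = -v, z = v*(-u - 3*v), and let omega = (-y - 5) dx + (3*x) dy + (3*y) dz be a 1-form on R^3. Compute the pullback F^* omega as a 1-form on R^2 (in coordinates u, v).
F^* omega = (v*(4*v - 5)) du + (u*v - 5*u + 18*v^2) dv

Using F^*(f dg) = (f ∘ F) d(g ∘ F), substitute each coordinate x_i by F_i(u, v) in f_i, and replace dx_i by d F_i = (∂F_i/∂u) du + (∂F_i/∂v) dv.
  For the x component: f_1(F) = v - 5; d F_1 = (v) du + (u) dv
  For the y component: f_2(F) = 3*u*v; d F_2 = (0) du + (-1) dv
  For the z component: f_3(F) = -3*v; d F_3 = (-v) du + (-u - 6*v) dv
Combining and collecting du, dv coefficients:
  coeff of du: v*(4*v - 5)
  coeff of dv: u*v - 5*u + 18*v^2
F^* omega = (v*(4*v - 5)) du + (u*v - 5*u + 18*v^2) dv.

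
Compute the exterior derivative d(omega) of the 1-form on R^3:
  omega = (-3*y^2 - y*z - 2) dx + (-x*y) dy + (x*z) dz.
d(omega) = (5*y + z) dx ∧ dy + (y + z) dx ∧ dz

For a 1-form omega = sum_i f_i dx_i, the exterior derivative is
  d(omega) = sum_{i < j} (∂f_j/∂x_i - ∂f_i/∂x_j) dx_i ∧ dx_j.
  coefficient of dx ∧ dy: ∂f_2/∂x - ∂f_1/∂y = ∂(-x*y)/∂x - ∂(-3*y^2 - y*z - 2)/∂y = 5*y + z
  coefficient of dx ∧ dz: ∂f_3/∂x - ∂f_1/∂z = ∂(x*z)/∂x - ∂(-3*y^2 - y*z - 2)/∂z = y + z
Assembling: d(omega) = (5*y + z) dx ∧ dy + (y + z) dx ∧ dz.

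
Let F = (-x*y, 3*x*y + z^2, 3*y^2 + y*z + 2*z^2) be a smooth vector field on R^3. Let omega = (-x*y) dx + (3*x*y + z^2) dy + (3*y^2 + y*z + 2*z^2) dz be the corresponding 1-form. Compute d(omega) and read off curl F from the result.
d(omega) = (6*y - z) dy ∧ dz + (0) dz ∧ dx + (x + 3*y) dx ∧ dy; curl F = (6*y - z, 0, x + 3*y)

d omega = sum_{i<j} (∂f_j/∂x_i - ∂f_i/∂x_j) dx_i ∧ dx_j. Under the identification (dy ∧ dz, dz ∧ dx, dx ∧ dy) ↔ (e_x, e_y, e_z), the coefficients are exactly the components of curl F. Compute:
  ∂R/∂y - ∂Q/∂z = (6*y + z) - (2*z) = 6*y - z
  ∂P/∂z - ∂R/∂x = (0) - (0) = 0
  ∂Q/∂x - ∂P/∂y = (3*y) - (-x) = x + 3*y.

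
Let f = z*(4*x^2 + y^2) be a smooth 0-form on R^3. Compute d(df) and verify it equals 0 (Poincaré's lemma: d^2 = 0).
d(df) = 0

Step 1: df = sum_i (∂f/∂x_i) dx_i = (8*x*z) dx + (2*y*z) dy + (4*x^2 + y^2) dz.
Step 2: Apply d again. Using the 1-form formula, the coefficient of dx ∧ dy in d(df) is ∂^2 f/∂x ∂y - ∂^2 f/∂y ∂x = (0) - (0) = 0 (equality of mixed partials for smooth f).
Similarly for dx ∧ dz and dy ∧ dz — all coefficients vanish. So d(df) = 0.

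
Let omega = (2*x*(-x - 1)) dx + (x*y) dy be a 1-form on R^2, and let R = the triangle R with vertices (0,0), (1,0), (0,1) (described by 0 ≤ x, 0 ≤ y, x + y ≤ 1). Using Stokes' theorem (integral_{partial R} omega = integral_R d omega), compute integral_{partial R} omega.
integral_(partial R) omega = 1/6

Stokes: integral_partial_R omega = integral_R d omega with d omega = (∂Q/∂x - ∂P/∂y) dx ∧ dy.
  ∂Q/∂x = y
  ∂P/∂y = 0
  integrand = ∂Q/∂x - ∂P/∂y = y.
Integrating over R: integral_0^1 integral_0^{1-x} (y) dy dx = 1/6.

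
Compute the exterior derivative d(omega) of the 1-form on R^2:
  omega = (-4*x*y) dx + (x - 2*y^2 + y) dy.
d(omega) = (4*x + 1) dx ∧ dy

For a 1-form omega = sum_i f_i dx_i, the exterior derivative is
  d(omega) = sum_{i < j} (∂f_j/∂x_i - ∂f_i/∂x_j) dx_i ∧ dx_j.
  coefficient of dx ∧ dy: ∂f_2/∂x - ∂f_1/∂y = ∂(x - 2*y^2 + y)/∂x - ∂(-4*x*y)/∂y = 4*x + 1
Assembling: d(omega) = (4*x + 1) dx ∧ dy.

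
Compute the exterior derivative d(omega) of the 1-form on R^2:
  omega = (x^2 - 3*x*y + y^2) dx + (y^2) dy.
d(omega) = (3*x - 2*y) dx ∧ dy

For a 1-form omega = sum_i f_i dx_i, the exterior derivative is
  d(omega) = sum_{i < j} (∂f_j/∂x_i - ∂f_i/∂x_j) dx_i ∧ dx_j.
  coefficient of dx ∧ dy: ∂f_2/∂x - ∂f_1/∂y = ∂(y^2)/∂x - ∂(x^2 - 3*x*y + y^2)/∂y = 3*x - 2*y
Assembling: d(omega) = (3*x - 2*y) dx ∧ dy.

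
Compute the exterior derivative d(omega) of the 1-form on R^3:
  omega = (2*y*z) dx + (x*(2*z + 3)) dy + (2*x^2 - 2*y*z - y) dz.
d(omega) = (3) dx ∧ dy + (4*x - 2*y) dx ∧ dz + (-2*x - 2*z - 1) dy ∧ dz

For a 1-form omega = sum_i f_i dx_i, the exterior derivative is
  d(omega) = sum_{i < j} (∂f_j/∂x_i - ∂f_i/∂x_j) dx_i ∧ dx_j.
  coefficient of dx ∧ dy: ∂f_2/∂x - ∂f_1/∂y = ∂(x*(2*z + 3))/∂x - ∂(2*y*z)/∂y = 3
  coefficient of dx ∧ dz: ∂f_3/∂x - ∂f_1/∂z = ∂(2*x^2 - 2*y*z - y)/∂x - ∂(2*y*z)/∂z = 4*x - 2*y
  coefficient of dy ∧ dz: ∂f_3/∂y - ∂f_2/∂z = ∂(2*x^2 - 2*y*z - y)/∂y - ∂(x*(2*z + 3))/∂z = -2*x - 2*z - 1
Assembling: d(omega) = (3) dx ∧ dy + (4*x - 2*y) dx ∧ dz + (-2*x - 2*z - 1) dy ∧ dz.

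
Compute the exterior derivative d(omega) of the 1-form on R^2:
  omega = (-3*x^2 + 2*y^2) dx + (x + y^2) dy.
d(omega) = (1 - 4*y) dx ∧ dy

For a 1-form omega = sum_i f_i dx_i, the exterior derivative is
  d(omega) = sum_{i < j} (∂f_j/∂x_i - ∂f_i/∂x_j) dx_i ∧ dx_j.
  coefficient of dx ∧ dy: ∂f_2/∂x - ∂f_1/∂y = ∂(x + y^2)/∂x - ∂(-3*x^2 + 2*y^2)/∂y = 1 - 4*y
Assembling: d(omega) = (1 - 4*y) dx ∧ dy.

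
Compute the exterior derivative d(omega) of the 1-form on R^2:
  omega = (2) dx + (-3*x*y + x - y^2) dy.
d(omega) = (1 - 3*y) dx ∧ dy

For a 1-form omega = sum_i f_i dx_i, the exterior derivative is
  d(omega) = sum_{i < j} (∂f_j/∂x_i - ∂f_i/∂x_j) dx_i ∧ dx_j.
  coefficient of dx ∧ dy: ∂f_2/∂x - ∂f_1/∂y = ∂(-3*x*y + x - y^2)/∂x - ∂(2)/∂y = 1 - 3*y
Assembling: d(omega) = (1 - 3*y) dx ∧ dy.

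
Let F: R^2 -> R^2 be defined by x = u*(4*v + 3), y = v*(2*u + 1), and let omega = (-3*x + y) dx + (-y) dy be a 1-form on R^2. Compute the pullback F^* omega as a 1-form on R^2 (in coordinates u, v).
F^* omega = (-44*u*v^2 - 66*u*v - 27*u + 2*v^2 + 3*v) du + (-44*u^2*v - 36*u^2 - v) dv

Using F^*(f dg) = (f ∘ F) d(g ∘ F), substitute each coordinate x_i by F_i(u, v) in f_i, and replace dx_i by d F_i = (∂F_i/∂u) du + (∂F_i/∂v) dv.
  For the x component: f_1(F) = -10*u*v - 9*u + v; d F_1 = (4*v + 3) du + (4*u) dv
  For the y component: f_2(F) = v*(-2*u - 1); d F_2 = (2*v) du + (2*u + 1) dv
Combining and collecting du, dv coefficients:
  coeff of du: -44*u*v^2 - 66*u*v - 27*u + 2*v^2 + 3*v
  coeff of dv: -44*u^2*v - 36*u^2 - v
F^* omega = (-44*u*v^2 - 66*u*v - 27*u + 2*v^2 + 3*v) du + (-44*u^2*v - 36*u^2 - v) dv.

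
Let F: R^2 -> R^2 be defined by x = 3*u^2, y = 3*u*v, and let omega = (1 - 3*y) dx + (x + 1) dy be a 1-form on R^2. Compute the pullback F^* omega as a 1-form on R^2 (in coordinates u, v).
F^* omega = (-45*u^2*v + 6*u + 3*v) du + (9*u^3 + 3*u) dv

Using F^*(f dg) = (f ∘ F) d(g ∘ F), substitute each coordinate x_i by F_i(u, v) in f_i, and replace dx_i by d F_i = (∂F_i/∂u) du + (∂F_i/∂v) dv.
  For the x component: f_1(F) = -9*u*v + 1; d F_1 = (6*u) du + (0) dv
  For the y component: f_2(F) = 3*u^2 + 1; d F_2 = (3*v) du + (3*u) dv
Combining and collecting du, dv coefficients:
  coeff of du: -45*u^2*v + 6*u + 3*v
  coeff of dv: 9*u^3 + 3*u
F^* omega = (-45*u^2*v + 6*u + 3*v) du + (9*u^3 + 3*u) dv.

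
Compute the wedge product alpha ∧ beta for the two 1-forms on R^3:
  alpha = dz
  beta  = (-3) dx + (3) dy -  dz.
alpha ∧ beta = (3) dx ∧ dz + (-3) dy ∧ dz

Distribute the wedge, using dx_i ∧ dx_j = -dx_j ∧ dx_i and dx_i ∧ dx_i = 0. For each pair (i, j) with i < j, the coefficient of dx_i ∧ dx_j in alpha ∧ beta is (alpha_i * beta_j - alpha_j * beta_i). Collecting: alpha ∧ beta = (3) dx ∧ dz + (-3) dy ∧ dz.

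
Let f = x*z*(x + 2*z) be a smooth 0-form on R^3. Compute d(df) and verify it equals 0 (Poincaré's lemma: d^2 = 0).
d(df) = 0

Step 1: df = sum_i (∂f/∂x_i) dx_i = (2*z*(x + z)) dx + (0) dy + (x*(x + 4*z)) dz.
Step 2: Apply d again. Using the 1-form formula, the coefficient of dx ∧ dy in d(df) is ∂^2 f/∂x ∂y - ∂^2 f/∂y ∂x = (0) - (0) = 0 (equality of mixed partials for smooth f).
Similarly for dx ∧ dz and dy ∧ dz — all coefficients vanish. So d(df) = 0.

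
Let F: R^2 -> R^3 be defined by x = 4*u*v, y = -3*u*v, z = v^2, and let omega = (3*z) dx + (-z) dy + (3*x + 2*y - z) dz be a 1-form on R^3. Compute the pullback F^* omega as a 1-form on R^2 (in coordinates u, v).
F^* omega = (15*v^3) du + (v^2*(27*u - 2*v)) dv

Using F^*(f dg) = (f ∘ F) d(g ∘ F), substitute each coordinate x_i by F_i(u, v) in f_i, and replace dx_i by d F_i = (∂F_i/∂u) du + (∂F_i/∂v) dv.
  For the x component: f_1(F) = 3*v^2; d F_1 = (4*v) du + (4*u) dv
  For the y component: f_2(F) = -v^2; d F_2 = (-3*v) du + (-3*u) dv
  For the z component: f_3(F) = v*(6*u - v); d F_3 = (0) du + (2*v) dv
Combining and collecting du, dv coefficients:
  coeff of du: 15*v^3
  coeff of dv: v^2*(27*u - 2*v)
F^* omega = (15*v^3) du + (v^2*(27*u - 2*v)) dv.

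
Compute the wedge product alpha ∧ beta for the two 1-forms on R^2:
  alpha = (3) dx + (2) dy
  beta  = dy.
alpha ∧ beta = (3) dx ∧ dy

Distribute the wedge, using dx_i ∧ dx_j = -dx_j ∧ dx_i and dx_i ∧ dx_i = 0. For each pair (i, j) with i < j, the coefficient of dx_i ∧ dx_j in alpha ∧ beta is (alpha_i * beta_j - alpha_j * beta_i). Collecting: alpha ∧ beta = (3) dx ∧ dy.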